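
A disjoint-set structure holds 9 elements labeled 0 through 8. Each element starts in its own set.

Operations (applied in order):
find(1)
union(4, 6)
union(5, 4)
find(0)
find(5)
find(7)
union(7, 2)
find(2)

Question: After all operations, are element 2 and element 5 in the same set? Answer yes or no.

Answer: no

Derivation:
Step 1: find(1) -> no change; set of 1 is {1}
Step 2: union(4, 6) -> merged; set of 4 now {4, 6}
Step 3: union(5, 4) -> merged; set of 5 now {4, 5, 6}
Step 4: find(0) -> no change; set of 0 is {0}
Step 5: find(5) -> no change; set of 5 is {4, 5, 6}
Step 6: find(7) -> no change; set of 7 is {7}
Step 7: union(7, 2) -> merged; set of 7 now {2, 7}
Step 8: find(2) -> no change; set of 2 is {2, 7}
Set of 2: {2, 7}; 5 is not a member.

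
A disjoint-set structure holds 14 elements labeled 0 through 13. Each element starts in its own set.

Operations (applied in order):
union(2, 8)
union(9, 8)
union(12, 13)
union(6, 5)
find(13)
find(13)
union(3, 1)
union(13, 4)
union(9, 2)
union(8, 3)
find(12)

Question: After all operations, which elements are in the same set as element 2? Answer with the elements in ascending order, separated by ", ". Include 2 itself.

Step 1: union(2, 8) -> merged; set of 2 now {2, 8}
Step 2: union(9, 8) -> merged; set of 9 now {2, 8, 9}
Step 3: union(12, 13) -> merged; set of 12 now {12, 13}
Step 4: union(6, 5) -> merged; set of 6 now {5, 6}
Step 5: find(13) -> no change; set of 13 is {12, 13}
Step 6: find(13) -> no change; set of 13 is {12, 13}
Step 7: union(3, 1) -> merged; set of 3 now {1, 3}
Step 8: union(13, 4) -> merged; set of 13 now {4, 12, 13}
Step 9: union(9, 2) -> already same set; set of 9 now {2, 8, 9}
Step 10: union(8, 3) -> merged; set of 8 now {1, 2, 3, 8, 9}
Step 11: find(12) -> no change; set of 12 is {4, 12, 13}
Component of 2: {1, 2, 3, 8, 9}

Answer: 1, 2, 3, 8, 9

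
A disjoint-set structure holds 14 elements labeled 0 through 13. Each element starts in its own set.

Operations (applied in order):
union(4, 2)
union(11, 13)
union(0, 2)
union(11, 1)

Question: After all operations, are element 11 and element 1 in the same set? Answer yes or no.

Answer: yes

Derivation:
Step 1: union(4, 2) -> merged; set of 4 now {2, 4}
Step 2: union(11, 13) -> merged; set of 11 now {11, 13}
Step 3: union(0, 2) -> merged; set of 0 now {0, 2, 4}
Step 4: union(11, 1) -> merged; set of 11 now {1, 11, 13}
Set of 11: {1, 11, 13}; 1 is a member.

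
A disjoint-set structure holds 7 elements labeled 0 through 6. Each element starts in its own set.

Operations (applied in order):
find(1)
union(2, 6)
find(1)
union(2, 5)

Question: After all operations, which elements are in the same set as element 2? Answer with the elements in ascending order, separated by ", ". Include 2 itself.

Step 1: find(1) -> no change; set of 1 is {1}
Step 2: union(2, 6) -> merged; set of 2 now {2, 6}
Step 3: find(1) -> no change; set of 1 is {1}
Step 4: union(2, 5) -> merged; set of 2 now {2, 5, 6}
Component of 2: {2, 5, 6}

Answer: 2, 5, 6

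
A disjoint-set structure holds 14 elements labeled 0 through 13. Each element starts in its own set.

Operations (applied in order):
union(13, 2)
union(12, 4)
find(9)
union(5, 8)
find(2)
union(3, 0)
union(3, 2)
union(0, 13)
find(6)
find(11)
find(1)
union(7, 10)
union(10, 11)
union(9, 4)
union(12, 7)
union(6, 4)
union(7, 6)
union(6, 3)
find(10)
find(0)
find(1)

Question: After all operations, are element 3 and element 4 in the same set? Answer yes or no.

Answer: yes

Derivation:
Step 1: union(13, 2) -> merged; set of 13 now {2, 13}
Step 2: union(12, 4) -> merged; set of 12 now {4, 12}
Step 3: find(9) -> no change; set of 9 is {9}
Step 4: union(5, 8) -> merged; set of 5 now {5, 8}
Step 5: find(2) -> no change; set of 2 is {2, 13}
Step 6: union(3, 0) -> merged; set of 3 now {0, 3}
Step 7: union(3, 2) -> merged; set of 3 now {0, 2, 3, 13}
Step 8: union(0, 13) -> already same set; set of 0 now {0, 2, 3, 13}
Step 9: find(6) -> no change; set of 6 is {6}
Step 10: find(11) -> no change; set of 11 is {11}
Step 11: find(1) -> no change; set of 1 is {1}
Step 12: union(7, 10) -> merged; set of 7 now {7, 10}
Step 13: union(10, 11) -> merged; set of 10 now {7, 10, 11}
Step 14: union(9, 4) -> merged; set of 9 now {4, 9, 12}
Step 15: union(12, 7) -> merged; set of 12 now {4, 7, 9, 10, 11, 12}
Step 16: union(6, 4) -> merged; set of 6 now {4, 6, 7, 9, 10, 11, 12}
Step 17: union(7, 6) -> already same set; set of 7 now {4, 6, 7, 9, 10, 11, 12}
Step 18: union(6, 3) -> merged; set of 6 now {0, 2, 3, 4, 6, 7, 9, 10, 11, 12, 13}
Step 19: find(10) -> no change; set of 10 is {0, 2, 3, 4, 6, 7, 9, 10, 11, 12, 13}
Step 20: find(0) -> no change; set of 0 is {0, 2, 3, 4, 6, 7, 9, 10, 11, 12, 13}
Step 21: find(1) -> no change; set of 1 is {1}
Set of 3: {0, 2, 3, 4, 6, 7, 9, 10, 11, 12, 13}; 4 is a member.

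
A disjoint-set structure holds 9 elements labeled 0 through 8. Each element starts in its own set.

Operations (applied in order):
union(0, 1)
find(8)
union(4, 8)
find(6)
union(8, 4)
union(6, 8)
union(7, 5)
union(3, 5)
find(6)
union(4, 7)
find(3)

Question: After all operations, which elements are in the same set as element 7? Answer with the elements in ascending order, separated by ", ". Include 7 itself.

Step 1: union(0, 1) -> merged; set of 0 now {0, 1}
Step 2: find(8) -> no change; set of 8 is {8}
Step 3: union(4, 8) -> merged; set of 4 now {4, 8}
Step 4: find(6) -> no change; set of 6 is {6}
Step 5: union(8, 4) -> already same set; set of 8 now {4, 8}
Step 6: union(6, 8) -> merged; set of 6 now {4, 6, 8}
Step 7: union(7, 5) -> merged; set of 7 now {5, 7}
Step 8: union(3, 5) -> merged; set of 3 now {3, 5, 7}
Step 9: find(6) -> no change; set of 6 is {4, 6, 8}
Step 10: union(4, 7) -> merged; set of 4 now {3, 4, 5, 6, 7, 8}
Step 11: find(3) -> no change; set of 3 is {3, 4, 5, 6, 7, 8}
Component of 7: {3, 4, 5, 6, 7, 8}

Answer: 3, 4, 5, 6, 7, 8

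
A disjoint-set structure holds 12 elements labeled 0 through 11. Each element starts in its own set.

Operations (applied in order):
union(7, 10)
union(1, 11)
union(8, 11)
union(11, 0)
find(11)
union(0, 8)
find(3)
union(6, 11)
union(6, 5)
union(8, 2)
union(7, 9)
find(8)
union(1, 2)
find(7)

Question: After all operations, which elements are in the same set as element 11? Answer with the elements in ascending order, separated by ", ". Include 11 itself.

Answer: 0, 1, 2, 5, 6, 8, 11

Derivation:
Step 1: union(7, 10) -> merged; set of 7 now {7, 10}
Step 2: union(1, 11) -> merged; set of 1 now {1, 11}
Step 3: union(8, 11) -> merged; set of 8 now {1, 8, 11}
Step 4: union(11, 0) -> merged; set of 11 now {0, 1, 8, 11}
Step 5: find(11) -> no change; set of 11 is {0, 1, 8, 11}
Step 6: union(0, 8) -> already same set; set of 0 now {0, 1, 8, 11}
Step 7: find(3) -> no change; set of 3 is {3}
Step 8: union(6, 11) -> merged; set of 6 now {0, 1, 6, 8, 11}
Step 9: union(6, 5) -> merged; set of 6 now {0, 1, 5, 6, 8, 11}
Step 10: union(8, 2) -> merged; set of 8 now {0, 1, 2, 5, 6, 8, 11}
Step 11: union(7, 9) -> merged; set of 7 now {7, 9, 10}
Step 12: find(8) -> no change; set of 8 is {0, 1, 2, 5, 6, 8, 11}
Step 13: union(1, 2) -> already same set; set of 1 now {0, 1, 2, 5, 6, 8, 11}
Step 14: find(7) -> no change; set of 7 is {7, 9, 10}
Component of 11: {0, 1, 2, 5, 6, 8, 11}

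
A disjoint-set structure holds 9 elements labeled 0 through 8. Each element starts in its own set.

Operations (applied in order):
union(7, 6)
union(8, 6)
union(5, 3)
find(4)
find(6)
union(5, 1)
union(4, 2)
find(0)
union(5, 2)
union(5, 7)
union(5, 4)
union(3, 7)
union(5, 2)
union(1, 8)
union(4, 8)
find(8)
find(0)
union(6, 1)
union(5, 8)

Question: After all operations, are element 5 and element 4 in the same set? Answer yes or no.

Answer: yes

Derivation:
Step 1: union(7, 6) -> merged; set of 7 now {6, 7}
Step 2: union(8, 6) -> merged; set of 8 now {6, 7, 8}
Step 3: union(5, 3) -> merged; set of 5 now {3, 5}
Step 4: find(4) -> no change; set of 4 is {4}
Step 5: find(6) -> no change; set of 6 is {6, 7, 8}
Step 6: union(5, 1) -> merged; set of 5 now {1, 3, 5}
Step 7: union(4, 2) -> merged; set of 4 now {2, 4}
Step 8: find(0) -> no change; set of 0 is {0}
Step 9: union(5, 2) -> merged; set of 5 now {1, 2, 3, 4, 5}
Step 10: union(5, 7) -> merged; set of 5 now {1, 2, 3, 4, 5, 6, 7, 8}
Step 11: union(5, 4) -> already same set; set of 5 now {1, 2, 3, 4, 5, 6, 7, 8}
Step 12: union(3, 7) -> already same set; set of 3 now {1, 2, 3, 4, 5, 6, 7, 8}
Step 13: union(5, 2) -> already same set; set of 5 now {1, 2, 3, 4, 5, 6, 7, 8}
Step 14: union(1, 8) -> already same set; set of 1 now {1, 2, 3, 4, 5, 6, 7, 8}
Step 15: union(4, 8) -> already same set; set of 4 now {1, 2, 3, 4, 5, 6, 7, 8}
Step 16: find(8) -> no change; set of 8 is {1, 2, 3, 4, 5, 6, 7, 8}
Step 17: find(0) -> no change; set of 0 is {0}
Step 18: union(6, 1) -> already same set; set of 6 now {1, 2, 3, 4, 5, 6, 7, 8}
Step 19: union(5, 8) -> already same set; set of 5 now {1, 2, 3, 4, 5, 6, 7, 8}
Set of 5: {1, 2, 3, 4, 5, 6, 7, 8}; 4 is a member.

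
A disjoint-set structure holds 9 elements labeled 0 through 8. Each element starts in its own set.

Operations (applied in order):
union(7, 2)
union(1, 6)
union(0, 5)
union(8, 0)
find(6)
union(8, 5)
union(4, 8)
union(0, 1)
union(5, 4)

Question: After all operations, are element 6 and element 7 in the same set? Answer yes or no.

Step 1: union(7, 2) -> merged; set of 7 now {2, 7}
Step 2: union(1, 6) -> merged; set of 1 now {1, 6}
Step 3: union(0, 5) -> merged; set of 0 now {0, 5}
Step 4: union(8, 0) -> merged; set of 8 now {0, 5, 8}
Step 5: find(6) -> no change; set of 6 is {1, 6}
Step 6: union(8, 5) -> already same set; set of 8 now {0, 5, 8}
Step 7: union(4, 8) -> merged; set of 4 now {0, 4, 5, 8}
Step 8: union(0, 1) -> merged; set of 0 now {0, 1, 4, 5, 6, 8}
Step 9: union(5, 4) -> already same set; set of 5 now {0, 1, 4, 5, 6, 8}
Set of 6: {0, 1, 4, 5, 6, 8}; 7 is not a member.

Answer: no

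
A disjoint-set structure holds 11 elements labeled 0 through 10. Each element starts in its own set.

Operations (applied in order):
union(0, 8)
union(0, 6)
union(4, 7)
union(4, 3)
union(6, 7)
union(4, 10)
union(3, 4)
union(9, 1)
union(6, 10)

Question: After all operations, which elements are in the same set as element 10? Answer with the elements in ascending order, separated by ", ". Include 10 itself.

Step 1: union(0, 8) -> merged; set of 0 now {0, 8}
Step 2: union(0, 6) -> merged; set of 0 now {0, 6, 8}
Step 3: union(4, 7) -> merged; set of 4 now {4, 7}
Step 4: union(4, 3) -> merged; set of 4 now {3, 4, 7}
Step 5: union(6, 7) -> merged; set of 6 now {0, 3, 4, 6, 7, 8}
Step 6: union(4, 10) -> merged; set of 4 now {0, 3, 4, 6, 7, 8, 10}
Step 7: union(3, 4) -> already same set; set of 3 now {0, 3, 4, 6, 7, 8, 10}
Step 8: union(9, 1) -> merged; set of 9 now {1, 9}
Step 9: union(6, 10) -> already same set; set of 6 now {0, 3, 4, 6, 7, 8, 10}
Component of 10: {0, 3, 4, 6, 7, 8, 10}

Answer: 0, 3, 4, 6, 7, 8, 10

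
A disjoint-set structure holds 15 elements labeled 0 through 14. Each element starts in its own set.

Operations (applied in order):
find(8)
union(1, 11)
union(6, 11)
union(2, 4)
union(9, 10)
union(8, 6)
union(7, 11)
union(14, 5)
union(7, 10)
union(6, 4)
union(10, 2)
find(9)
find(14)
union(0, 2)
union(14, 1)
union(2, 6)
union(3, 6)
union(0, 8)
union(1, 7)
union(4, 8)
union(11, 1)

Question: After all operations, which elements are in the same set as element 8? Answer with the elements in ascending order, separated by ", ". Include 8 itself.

Step 1: find(8) -> no change; set of 8 is {8}
Step 2: union(1, 11) -> merged; set of 1 now {1, 11}
Step 3: union(6, 11) -> merged; set of 6 now {1, 6, 11}
Step 4: union(2, 4) -> merged; set of 2 now {2, 4}
Step 5: union(9, 10) -> merged; set of 9 now {9, 10}
Step 6: union(8, 6) -> merged; set of 8 now {1, 6, 8, 11}
Step 7: union(7, 11) -> merged; set of 7 now {1, 6, 7, 8, 11}
Step 8: union(14, 5) -> merged; set of 14 now {5, 14}
Step 9: union(7, 10) -> merged; set of 7 now {1, 6, 7, 8, 9, 10, 11}
Step 10: union(6, 4) -> merged; set of 6 now {1, 2, 4, 6, 7, 8, 9, 10, 11}
Step 11: union(10, 2) -> already same set; set of 10 now {1, 2, 4, 6, 7, 8, 9, 10, 11}
Step 12: find(9) -> no change; set of 9 is {1, 2, 4, 6, 7, 8, 9, 10, 11}
Step 13: find(14) -> no change; set of 14 is {5, 14}
Step 14: union(0, 2) -> merged; set of 0 now {0, 1, 2, 4, 6, 7, 8, 9, 10, 11}
Step 15: union(14, 1) -> merged; set of 14 now {0, 1, 2, 4, 5, 6, 7, 8, 9, 10, 11, 14}
Step 16: union(2, 6) -> already same set; set of 2 now {0, 1, 2, 4, 5, 6, 7, 8, 9, 10, 11, 14}
Step 17: union(3, 6) -> merged; set of 3 now {0, 1, 2, 3, 4, 5, 6, 7, 8, 9, 10, 11, 14}
Step 18: union(0, 8) -> already same set; set of 0 now {0, 1, 2, 3, 4, 5, 6, 7, 8, 9, 10, 11, 14}
Step 19: union(1, 7) -> already same set; set of 1 now {0, 1, 2, 3, 4, 5, 6, 7, 8, 9, 10, 11, 14}
Step 20: union(4, 8) -> already same set; set of 4 now {0, 1, 2, 3, 4, 5, 6, 7, 8, 9, 10, 11, 14}
Step 21: union(11, 1) -> already same set; set of 11 now {0, 1, 2, 3, 4, 5, 6, 7, 8, 9, 10, 11, 14}
Component of 8: {0, 1, 2, 3, 4, 5, 6, 7, 8, 9, 10, 11, 14}

Answer: 0, 1, 2, 3, 4, 5, 6, 7, 8, 9, 10, 11, 14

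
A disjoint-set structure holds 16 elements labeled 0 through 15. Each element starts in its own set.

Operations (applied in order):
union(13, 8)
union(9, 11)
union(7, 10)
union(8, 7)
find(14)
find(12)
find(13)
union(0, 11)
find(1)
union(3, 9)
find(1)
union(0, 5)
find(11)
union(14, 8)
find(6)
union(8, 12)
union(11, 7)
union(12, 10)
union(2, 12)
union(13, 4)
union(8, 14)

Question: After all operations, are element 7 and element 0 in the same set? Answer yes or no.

Answer: yes

Derivation:
Step 1: union(13, 8) -> merged; set of 13 now {8, 13}
Step 2: union(9, 11) -> merged; set of 9 now {9, 11}
Step 3: union(7, 10) -> merged; set of 7 now {7, 10}
Step 4: union(8, 7) -> merged; set of 8 now {7, 8, 10, 13}
Step 5: find(14) -> no change; set of 14 is {14}
Step 6: find(12) -> no change; set of 12 is {12}
Step 7: find(13) -> no change; set of 13 is {7, 8, 10, 13}
Step 8: union(0, 11) -> merged; set of 0 now {0, 9, 11}
Step 9: find(1) -> no change; set of 1 is {1}
Step 10: union(3, 9) -> merged; set of 3 now {0, 3, 9, 11}
Step 11: find(1) -> no change; set of 1 is {1}
Step 12: union(0, 5) -> merged; set of 0 now {0, 3, 5, 9, 11}
Step 13: find(11) -> no change; set of 11 is {0, 3, 5, 9, 11}
Step 14: union(14, 8) -> merged; set of 14 now {7, 8, 10, 13, 14}
Step 15: find(6) -> no change; set of 6 is {6}
Step 16: union(8, 12) -> merged; set of 8 now {7, 8, 10, 12, 13, 14}
Step 17: union(11, 7) -> merged; set of 11 now {0, 3, 5, 7, 8, 9, 10, 11, 12, 13, 14}
Step 18: union(12, 10) -> already same set; set of 12 now {0, 3, 5, 7, 8, 9, 10, 11, 12, 13, 14}
Step 19: union(2, 12) -> merged; set of 2 now {0, 2, 3, 5, 7, 8, 9, 10, 11, 12, 13, 14}
Step 20: union(13, 4) -> merged; set of 13 now {0, 2, 3, 4, 5, 7, 8, 9, 10, 11, 12, 13, 14}
Step 21: union(8, 14) -> already same set; set of 8 now {0, 2, 3, 4, 5, 7, 8, 9, 10, 11, 12, 13, 14}
Set of 7: {0, 2, 3, 4, 5, 7, 8, 9, 10, 11, 12, 13, 14}; 0 is a member.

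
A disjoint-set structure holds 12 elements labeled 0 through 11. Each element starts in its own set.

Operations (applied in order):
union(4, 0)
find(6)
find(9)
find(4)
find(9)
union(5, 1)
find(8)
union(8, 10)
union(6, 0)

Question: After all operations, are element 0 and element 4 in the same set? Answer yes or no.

Answer: yes

Derivation:
Step 1: union(4, 0) -> merged; set of 4 now {0, 4}
Step 2: find(6) -> no change; set of 6 is {6}
Step 3: find(9) -> no change; set of 9 is {9}
Step 4: find(4) -> no change; set of 4 is {0, 4}
Step 5: find(9) -> no change; set of 9 is {9}
Step 6: union(5, 1) -> merged; set of 5 now {1, 5}
Step 7: find(8) -> no change; set of 8 is {8}
Step 8: union(8, 10) -> merged; set of 8 now {8, 10}
Step 9: union(6, 0) -> merged; set of 6 now {0, 4, 6}
Set of 0: {0, 4, 6}; 4 is a member.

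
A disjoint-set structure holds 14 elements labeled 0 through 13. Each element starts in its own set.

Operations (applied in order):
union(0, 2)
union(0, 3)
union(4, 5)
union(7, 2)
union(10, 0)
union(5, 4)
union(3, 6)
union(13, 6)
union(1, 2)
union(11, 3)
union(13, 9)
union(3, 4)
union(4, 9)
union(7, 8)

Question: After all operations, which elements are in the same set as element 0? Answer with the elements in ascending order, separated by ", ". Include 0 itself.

Answer: 0, 1, 2, 3, 4, 5, 6, 7, 8, 9, 10, 11, 13

Derivation:
Step 1: union(0, 2) -> merged; set of 0 now {0, 2}
Step 2: union(0, 3) -> merged; set of 0 now {0, 2, 3}
Step 3: union(4, 5) -> merged; set of 4 now {4, 5}
Step 4: union(7, 2) -> merged; set of 7 now {0, 2, 3, 7}
Step 5: union(10, 0) -> merged; set of 10 now {0, 2, 3, 7, 10}
Step 6: union(5, 4) -> already same set; set of 5 now {4, 5}
Step 7: union(3, 6) -> merged; set of 3 now {0, 2, 3, 6, 7, 10}
Step 8: union(13, 6) -> merged; set of 13 now {0, 2, 3, 6, 7, 10, 13}
Step 9: union(1, 2) -> merged; set of 1 now {0, 1, 2, 3, 6, 7, 10, 13}
Step 10: union(11, 3) -> merged; set of 11 now {0, 1, 2, 3, 6, 7, 10, 11, 13}
Step 11: union(13, 9) -> merged; set of 13 now {0, 1, 2, 3, 6, 7, 9, 10, 11, 13}
Step 12: union(3, 4) -> merged; set of 3 now {0, 1, 2, 3, 4, 5, 6, 7, 9, 10, 11, 13}
Step 13: union(4, 9) -> already same set; set of 4 now {0, 1, 2, 3, 4, 5, 6, 7, 9, 10, 11, 13}
Step 14: union(7, 8) -> merged; set of 7 now {0, 1, 2, 3, 4, 5, 6, 7, 8, 9, 10, 11, 13}
Component of 0: {0, 1, 2, 3, 4, 5, 6, 7, 8, 9, 10, 11, 13}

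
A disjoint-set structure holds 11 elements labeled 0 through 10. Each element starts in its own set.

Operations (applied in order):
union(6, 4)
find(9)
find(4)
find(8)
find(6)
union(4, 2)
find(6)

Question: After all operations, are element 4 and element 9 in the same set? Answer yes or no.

Answer: no

Derivation:
Step 1: union(6, 4) -> merged; set of 6 now {4, 6}
Step 2: find(9) -> no change; set of 9 is {9}
Step 3: find(4) -> no change; set of 4 is {4, 6}
Step 4: find(8) -> no change; set of 8 is {8}
Step 5: find(6) -> no change; set of 6 is {4, 6}
Step 6: union(4, 2) -> merged; set of 4 now {2, 4, 6}
Step 7: find(6) -> no change; set of 6 is {2, 4, 6}
Set of 4: {2, 4, 6}; 9 is not a member.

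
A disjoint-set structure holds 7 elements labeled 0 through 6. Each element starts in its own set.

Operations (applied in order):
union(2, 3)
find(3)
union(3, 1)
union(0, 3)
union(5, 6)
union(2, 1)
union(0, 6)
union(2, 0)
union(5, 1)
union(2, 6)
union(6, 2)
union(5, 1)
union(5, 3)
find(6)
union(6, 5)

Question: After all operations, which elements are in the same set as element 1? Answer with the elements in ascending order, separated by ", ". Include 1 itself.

Answer: 0, 1, 2, 3, 5, 6

Derivation:
Step 1: union(2, 3) -> merged; set of 2 now {2, 3}
Step 2: find(3) -> no change; set of 3 is {2, 3}
Step 3: union(3, 1) -> merged; set of 3 now {1, 2, 3}
Step 4: union(0, 3) -> merged; set of 0 now {0, 1, 2, 3}
Step 5: union(5, 6) -> merged; set of 5 now {5, 6}
Step 6: union(2, 1) -> already same set; set of 2 now {0, 1, 2, 3}
Step 7: union(0, 6) -> merged; set of 0 now {0, 1, 2, 3, 5, 6}
Step 8: union(2, 0) -> already same set; set of 2 now {0, 1, 2, 3, 5, 6}
Step 9: union(5, 1) -> already same set; set of 5 now {0, 1, 2, 3, 5, 6}
Step 10: union(2, 6) -> already same set; set of 2 now {0, 1, 2, 3, 5, 6}
Step 11: union(6, 2) -> already same set; set of 6 now {0, 1, 2, 3, 5, 6}
Step 12: union(5, 1) -> already same set; set of 5 now {0, 1, 2, 3, 5, 6}
Step 13: union(5, 3) -> already same set; set of 5 now {0, 1, 2, 3, 5, 6}
Step 14: find(6) -> no change; set of 6 is {0, 1, 2, 3, 5, 6}
Step 15: union(6, 5) -> already same set; set of 6 now {0, 1, 2, 3, 5, 6}
Component of 1: {0, 1, 2, 3, 5, 6}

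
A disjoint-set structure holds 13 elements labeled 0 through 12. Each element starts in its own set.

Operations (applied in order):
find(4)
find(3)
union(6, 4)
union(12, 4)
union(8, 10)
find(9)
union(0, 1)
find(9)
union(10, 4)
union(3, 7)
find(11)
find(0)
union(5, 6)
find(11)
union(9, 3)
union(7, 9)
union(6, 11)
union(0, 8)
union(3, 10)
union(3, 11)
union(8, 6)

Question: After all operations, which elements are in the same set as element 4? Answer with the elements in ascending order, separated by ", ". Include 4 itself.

Answer: 0, 1, 3, 4, 5, 6, 7, 8, 9, 10, 11, 12

Derivation:
Step 1: find(4) -> no change; set of 4 is {4}
Step 2: find(3) -> no change; set of 3 is {3}
Step 3: union(6, 4) -> merged; set of 6 now {4, 6}
Step 4: union(12, 4) -> merged; set of 12 now {4, 6, 12}
Step 5: union(8, 10) -> merged; set of 8 now {8, 10}
Step 6: find(9) -> no change; set of 9 is {9}
Step 7: union(0, 1) -> merged; set of 0 now {0, 1}
Step 8: find(9) -> no change; set of 9 is {9}
Step 9: union(10, 4) -> merged; set of 10 now {4, 6, 8, 10, 12}
Step 10: union(3, 7) -> merged; set of 3 now {3, 7}
Step 11: find(11) -> no change; set of 11 is {11}
Step 12: find(0) -> no change; set of 0 is {0, 1}
Step 13: union(5, 6) -> merged; set of 5 now {4, 5, 6, 8, 10, 12}
Step 14: find(11) -> no change; set of 11 is {11}
Step 15: union(9, 3) -> merged; set of 9 now {3, 7, 9}
Step 16: union(7, 9) -> already same set; set of 7 now {3, 7, 9}
Step 17: union(6, 11) -> merged; set of 6 now {4, 5, 6, 8, 10, 11, 12}
Step 18: union(0, 8) -> merged; set of 0 now {0, 1, 4, 5, 6, 8, 10, 11, 12}
Step 19: union(3, 10) -> merged; set of 3 now {0, 1, 3, 4, 5, 6, 7, 8, 9, 10, 11, 12}
Step 20: union(3, 11) -> already same set; set of 3 now {0, 1, 3, 4, 5, 6, 7, 8, 9, 10, 11, 12}
Step 21: union(8, 6) -> already same set; set of 8 now {0, 1, 3, 4, 5, 6, 7, 8, 9, 10, 11, 12}
Component of 4: {0, 1, 3, 4, 5, 6, 7, 8, 9, 10, 11, 12}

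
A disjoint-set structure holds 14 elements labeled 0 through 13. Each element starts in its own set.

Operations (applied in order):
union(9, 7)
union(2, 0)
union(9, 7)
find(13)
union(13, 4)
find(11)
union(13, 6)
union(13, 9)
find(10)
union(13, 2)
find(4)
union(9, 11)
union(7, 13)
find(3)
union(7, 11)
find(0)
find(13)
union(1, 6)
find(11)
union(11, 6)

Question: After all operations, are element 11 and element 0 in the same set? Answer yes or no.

Step 1: union(9, 7) -> merged; set of 9 now {7, 9}
Step 2: union(2, 0) -> merged; set of 2 now {0, 2}
Step 3: union(9, 7) -> already same set; set of 9 now {7, 9}
Step 4: find(13) -> no change; set of 13 is {13}
Step 5: union(13, 4) -> merged; set of 13 now {4, 13}
Step 6: find(11) -> no change; set of 11 is {11}
Step 7: union(13, 6) -> merged; set of 13 now {4, 6, 13}
Step 8: union(13, 9) -> merged; set of 13 now {4, 6, 7, 9, 13}
Step 9: find(10) -> no change; set of 10 is {10}
Step 10: union(13, 2) -> merged; set of 13 now {0, 2, 4, 6, 7, 9, 13}
Step 11: find(4) -> no change; set of 4 is {0, 2, 4, 6, 7, 9, 13}
Step 12: union(9, 11) -> merged; set of 9 now {0, 2, 4, 6, 7, 9, 11, 13}
Step 13: union(7, 13) -> already same set; set of 7 now {0, 2, 4, 6, 7, 9, 11, 13}
Step 14: find(3) -> no change; set of 3 is {3}
Step 15: union(7, 11) -> already same set; set of 7 now {0, 2, 4, 6, 7, 9, 11, 13}
Step 16: find(0) -> no change; set of 0 is {0, 2, 4, 6, 7, 9, 11, 13}
Step 17: find(13) -> no change; set of 13 is {0, 2, 4, 6, 7, 9, 11, 13}
Step 18: union(1, 6) -> merged; set of 1 now {0, 1, 2, 4, 6, 7, 9, 11, 13}
Step 19: find(11) -> no change; set of 11 is {0, 1, 2, 4, 6, 7, 9, 11, 13}
Step 20: union(11, 6) -> already same set; set of 11 now {0, 1, 2, 4, 6, 7, 9, 11, 13}
Set of 11: {0, 1, 2, 4, 6, 7, 9, 11, 13}; 0 is a member.

Answer: yes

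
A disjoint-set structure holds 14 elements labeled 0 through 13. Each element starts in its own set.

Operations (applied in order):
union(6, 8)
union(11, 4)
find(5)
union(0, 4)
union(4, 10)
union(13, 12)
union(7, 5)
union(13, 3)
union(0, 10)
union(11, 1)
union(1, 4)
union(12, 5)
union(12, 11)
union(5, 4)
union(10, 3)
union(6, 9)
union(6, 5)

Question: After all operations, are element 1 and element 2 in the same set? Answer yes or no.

Step 1: union(6, 8) -> merged; set of 6 now {6, 8}
Step 2: union(11, 4) -> merged; set of 11 now {4, 11}
Step 3: find(5) -> no change; set of 5 is {5}
Step 4: union(0, 4) -> merged; set of 0 now {0, 4, 11}
Step 5: union(4, 10) -> merged; set of 4 now {0, 4, 10, 11}
Step 6: union(13, 12) -> merged; set of 13 now {12, 13}
Step 7: union(7, 5) -> merged; set of 7 now {5, 7}
Step 8: union(13, 3) -> merged; set of 13 now {3, 12, 13}
Step 9: union(0, 10) -> already same set; set of 0 now {0, 4, 10, 11}
Step 10: union(11, 1) -> merged; set of 11 now {0, 1, 4, 10, 11}
Step 11: union(1, 4) -> already same set; set of 1 now {0, 1, 4, 10, 11}
Step 12: union(12, 5) -> merged; set of 12 now {3, 5, 7, 12, 13}
Step 13: union(12, 11) -> merged; set of 12 now {0, 1, 3, 4, 5, 7, 10, 11, 12, 13}
Step 14: union(5, 4) -> already same set; set of 5 now {0, 1, 3, 4, 5, 7, 10, 11, 12, 13}
Step 15: union(10, 3) -> already same set; set of 10 now {0, 1, 3, 4, 5, 7, 10, 11, 12, 13}
Step 16: union(6, 9) -> merged; set of 6 now {6, 8, 9}
Step 17: union(6, 5) -> merged; set of 6 now {0, 1, 3, 4, 5, 6, 7, 8, 9, 10, 11, 12, 13}
Set of 1: {0, 1, 3, 4, 5, 6, 7, 8, 9, 10, 11, 12, 13}; 2 is not a member.

Answer: no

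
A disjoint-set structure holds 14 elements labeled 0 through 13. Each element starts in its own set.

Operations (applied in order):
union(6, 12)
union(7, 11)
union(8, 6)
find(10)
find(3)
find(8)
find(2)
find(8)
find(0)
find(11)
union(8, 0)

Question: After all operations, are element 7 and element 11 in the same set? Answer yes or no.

Answer: yes

Derivation:
Step 1: union(6, 12) -> merged; set of 6 now {6, 12}
Step 2: union(7, 11) -> merged; set of 7 now {7, 11}
Step 3: union(8, 6) -> merged; set of 8 now {6, 8, 12}
Step 4: find(10) -> no change; set of 10 is {10}
Step 5: find(3) -> no change; set of 3 is {3}
Step 6: find(8) -> no change; set of 8 is {6, 8, 12}
Step 7: find(2) -> no change; set of 2 is {2}
Step 8: find(8) -> no change; set of 8 is {6, 8, 12}
Step 9: find(0) -> no change; set of 0 is {0}
Step 10: find(11) -> no change; set of 11 is {7, 11}
Step 11: union(8, 0) -> merged; set of 8 now {0, 6, 8, 12}
Set of 7: {7, 11}; 11 is a member.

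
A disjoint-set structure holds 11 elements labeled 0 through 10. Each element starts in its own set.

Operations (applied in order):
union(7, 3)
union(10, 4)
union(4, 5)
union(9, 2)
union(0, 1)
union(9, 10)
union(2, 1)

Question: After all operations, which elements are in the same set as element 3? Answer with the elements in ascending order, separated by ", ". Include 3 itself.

Answer: 3, 7

Derivation:
Step 1: union(7, 3) -> merged; set of 7 now {3, 7}
Step 2: union(10, 4) -> merged; set of 10 now {4, 10}
Step 3: union(4, 5) -> merged; set of 4 now {4, 5, 10}
Step 4: union(9, 2) -> merged; set of 9 now {2, 9}
Step 5: union(0, 1) -> merged; set of 0 now {0, 1}
Step 6: union(9, 10) -> merged; set of 9 now {2, 4, 5, 9, 10}
Step 7: union(2, 1) -> merged; set of 2 now {0, 1, 2, 4, 5, 9, 10}
Component of 3: {3, 7}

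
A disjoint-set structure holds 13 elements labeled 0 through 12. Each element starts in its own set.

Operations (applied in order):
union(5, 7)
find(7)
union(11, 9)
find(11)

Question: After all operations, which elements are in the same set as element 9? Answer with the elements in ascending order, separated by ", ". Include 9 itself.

Answer: 9, 11

Derivation:
Step 1: union(5, 7) -> merged; set of 5 now {5, 7}
Step 2: find(7) -> no change; set of 7 is {5, 7}
Step 3: union(11, 9) -> merged; set of 11 now {9, 11}
Step 4: find(11) -> no change; set of 11 is {9, 11}
Component of 9: {9, 11}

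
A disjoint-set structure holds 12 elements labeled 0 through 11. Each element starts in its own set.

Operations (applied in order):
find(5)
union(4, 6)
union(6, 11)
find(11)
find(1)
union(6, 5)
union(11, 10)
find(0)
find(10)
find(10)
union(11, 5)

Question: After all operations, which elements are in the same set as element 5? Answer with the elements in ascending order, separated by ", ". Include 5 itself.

Step 1: find(5) -> no change; set of 5 is {5}
Step 2: union(4, 6) -> merged; set of 4 now {4, 6}
Step 3: union(6, 11) -> merged; set of 6 now {4, 6, 11}
Step 4: find(11) -> no change; set of 11 is {4, 6, 11}
Step 5: find(1) -> no change; set of 1 is {1}
Step 6: union(6, 5) -> merged; set of 6 now {4, 5, 6, 11}
Step 7: union(11, 10) -> merged; set of 11 now {4, 5, 6, 10, 11}
Step 8: find(0) -> no change; set of 0 is {0}
Step 9: find(10) -> no change; set of 10 is {4, 5, 6, 10, 11}
Step 10: find(10) -> no change; set of 10 is {4, 5, 6, 10, 11}
Step 11: union(11, 5) -> already same set; set of 11 now {4, 5, 6, 10, 11}
Component of 5: {4, 5, 6, 10, 11}

Answer: 4, 5, 6, 10, 11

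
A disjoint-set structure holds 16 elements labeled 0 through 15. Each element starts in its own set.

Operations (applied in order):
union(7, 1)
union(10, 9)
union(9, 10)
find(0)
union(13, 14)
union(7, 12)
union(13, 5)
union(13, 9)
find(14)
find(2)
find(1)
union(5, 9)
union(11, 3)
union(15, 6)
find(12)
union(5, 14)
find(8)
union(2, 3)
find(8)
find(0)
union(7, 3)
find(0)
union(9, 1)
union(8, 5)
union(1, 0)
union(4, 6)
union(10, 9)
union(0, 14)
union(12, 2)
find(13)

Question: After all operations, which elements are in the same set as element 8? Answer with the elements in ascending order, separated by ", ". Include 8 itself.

Step 1: union(7, 1) -> merged; set of 7 now {1, 7}
Step 2: union(10, 9) -> merged; set of 10 now {9, 10}
Step 3: union(9, 10) -> already same set; set of 9 now {9, 10}
Step 4: find(0) -> no change; set of 0 is {0}
Step 5: union(13, 14) -> merged; set of 13 now {13, 14}
Step 6: union(7, 12) -> merged; set of 7 now {1, 7, 12}
Step 7: union(13, 5) -> merged; set of 13 now {5, 13, 14}
Step 8: union(13, 9) -> merged; set of 13 now {5, 9, 10, 13, 14}
Step 9: find(14) -> no change; set of 14 is {5, 9, 10, 13, 14}
Step 10: find(2) -> no change; set of 2 is {2}
Step 11: find(1) -> no change; set of 1 is {1, 7, 12}
Step 12: union(5, 9) -> already same set; set of 5 now {5, 9, 10, 13, 14}
Step 13: union(11, 3) -> merged; set of 11 now {3, 11}
Step 14: union(15, 6) -> merged; set of 15 now {6, 15}
Step 15: find(12) -> no change; set of 12 is {1, 7, 12}
Step 16: union(5, 14) -> already same set; set of 5 now {5, 9, 10, 13, 14}
Step 17: find(8) -> no change; set of 8 is {8}
Step 18: union(2, 3) -> merged; set of 2 now {2, 3, 11}
Step 19: find(8) -> no change; set of 8 is {8}
Step 20: find(0) -> no change; set of 0 is {0}
Step 21: union(7, 3) -> merged; set of 7 now {1, 2, 3, 7, 11, 12}
Step 22: find(0) -> no change; set of 0 is {0}
Step 23: union(9, 1) -> merged; set of 9 now {1, 2, 3, 5, 7, 9, 10, 11, 12, 13, 14}
Step 24: union(8, 5) -> merged; set of 8 now {1, 2, 3, 5, 7, 8, 9, 10, 11, 12, 13, 14}
Step 25: union(1, 0) -> merged; set of 1 now {0, 1, 2, 3, 5, 7, 8, 9, 10, 11, 12, 13, 14}
Step 26: union(4, 6) -> merged; set of 4 now {4, 6, 15}
Step 27: union(10, 9) -> already same set; set of 10 now {0, 1, 2, 3, 5, 7, 8, 9, 10, 11, 12, 13, 14}
Step 28: union(0, 14) -> already same set; set of 0 now {0, 1, 2, 3, 5, 7, 8, 9, 10, 11, 12, 13, 14}
Step 29: union(12, 2) -> already same set; set of 12 now {0, 1, 2, 3, 5, 7, 8, 9, 10, 11, 12, 13, 14}
Step 30: find(13) -> no change; set of 13 is {0, 1, 2, 3, 5, 7, 8, 9, 10, 11, 12, 13, 14}
Component of 8: {0, 1, 2, 3, 5, 7, 8, 9, 10, 11, 12, 13, 14}

Answer: 0, 1, 2, 3, 5, 7, 8, 9, 10, 11, 12, 13, 14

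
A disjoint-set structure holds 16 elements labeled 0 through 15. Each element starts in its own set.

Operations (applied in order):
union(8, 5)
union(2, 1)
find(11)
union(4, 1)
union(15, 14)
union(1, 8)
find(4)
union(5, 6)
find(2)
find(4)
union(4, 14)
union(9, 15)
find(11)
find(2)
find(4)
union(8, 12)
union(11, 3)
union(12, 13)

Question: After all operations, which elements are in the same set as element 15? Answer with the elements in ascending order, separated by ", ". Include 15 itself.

Step 1: union(8, 5) -> merged; set of 8 now {5, 8}
Step 2: union(2, 1) -> merged; set of 2 now {1, 2}
Step 3: find(11) -> no change; set of 11 is {11}
Step 4: union(4, 1) -> merged; set of 4 now {1, 2, 4}
Step 5: union(15, 14) -> merged; set of 15 now {14, 15}
Step 6: union(1, 8) -> merged; set of 1 now {1, 2, 4, 5, 8}
Step 7: find(4) -> no change; set of 4 is {1, 2, 4, 5, 8}
Step 8: union(5, 6) -> merged; set of 5 now {1, 2, 4, 5, 6, 8}
Step 9: find(2) -> no change; set of 2 is {1, 2, 4, 5, 6, 8}
Step 10: find(4) -> no change; set of 4 is {1, 2, 4, 5, 6, 8}
Step 11: union(4, 14) -> merged; set of 4 now {1, 2, 4, 5, 6, 8, 14, 15}
Step 12: union(9, 15) -> merged; set of 9 now {1, 2, 4, 5, 6, 8, 9, 14, 15}
Step 13: find(11) -> no change; set of 11 is {11}
Step 14: find(2) -> no change; set of 2 is {1, 2, 4, 5, 6, 8, 9, 14, 15}
Step 15: find(4) -> no change; set of 4 is {1, 2, 4, 5, 6, 8, 9, 14, 15}
Step 16: union(8, 12) -> merged; set of 8 now {1, 2, 4, 5, 6, 8, 9, 12, 14, 15}
Step 17: union(11, 3) -> merged; set of 11 now {3, 11}
Step 18: union(12, 13) -> merged; set of 12 now {1, 2, 4, 5, 6, 8, 9, 12, 13, 14, 15}
Component of 15: {1, 2, 4, 5, 6, 8, 9, 12, 13, 14, 15}

Answer: 1, 2, 4, 5, 6, 8, 9, 12, 13, 14, 15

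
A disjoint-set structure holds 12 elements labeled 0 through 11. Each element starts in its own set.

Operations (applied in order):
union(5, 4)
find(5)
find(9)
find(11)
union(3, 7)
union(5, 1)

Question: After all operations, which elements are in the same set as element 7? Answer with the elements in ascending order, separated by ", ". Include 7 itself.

Step 1: union(5, 4) -> merged; set of 5 now {4, 5}
Step 2: find(5) -> no change; set of 5 is {4, 5}
Step 3: find(9) -> no change; set of 9 is {9}
Step 4: find(11) -> no change; set of 11 is {11}
Step 5: union(3, 7) -> merged; set of 3 now {3, 7}
Step 6: union(5, 1) -> merged; set of 5 now {1, 4, 5}
Component of 7: {3, 7}

Answer: 3, 7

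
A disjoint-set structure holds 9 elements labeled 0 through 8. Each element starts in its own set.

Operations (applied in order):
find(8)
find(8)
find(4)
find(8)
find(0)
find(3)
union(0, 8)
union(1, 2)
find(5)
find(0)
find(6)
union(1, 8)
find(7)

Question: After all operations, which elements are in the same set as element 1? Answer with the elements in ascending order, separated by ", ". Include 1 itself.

Answer: 0, 1, 2, 8

Derivation:
Step 1: find(8) -> no change; set of 8 is {8}
Step 2: find(8) -> no change; set of 8 is {8}
Step 3: find(4) -> no change; set of 4 is {4}
Step 4: find(8) -> no change; set of 8 is {8}
Step 5: find(0) -> no change; set of 0 is {0}
Step 6: find(3) -> no change; set of 3 is {3}
Step 7: union(0, 8) -> merged; set of 0 now {0, 8}
Step 8: union(1, 2) -> merged; set of 1 now {1, 2}
Step 9: find(5) -> no change; set of 5 is {5}
Step 10: find(0) -> no change; set of 0 is {0, 8}
Step 11: find(6) -> no change; set of 6 is {6}
Step 12: union(1, 8) -> merged; set of 1 now {0, 1, 2, 8}
Step 13: find(7) -> no change; set of 7 is {7}
Component of 1: {0, 1, 2, 8}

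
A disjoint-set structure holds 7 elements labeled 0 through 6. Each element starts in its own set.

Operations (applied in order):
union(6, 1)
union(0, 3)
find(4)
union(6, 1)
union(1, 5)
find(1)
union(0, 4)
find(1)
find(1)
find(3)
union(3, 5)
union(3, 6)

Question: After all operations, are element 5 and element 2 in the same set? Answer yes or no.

Step 1: union(6, 1) -> merged; set of 6 now {1, 6}
Step 2: union(0, 3) -> merged; set of 0 now {0, 3}
Step 3: find(4) -> no change; set of 4 is {4}
Step 4: union(6, 1) -> already same set; set of 6 now {1, 6}
Step 5: union(1, 5) -> merged; set of 1 now {1, 5, 6}
Step 6: find(1) -> no change; set of 1 is {1, 5, 6}
Step 7: union(0, 4) -> merged; set of 0 now {0, 3, 4}
Step 8: find(1) -> no change; set of 1 is {1, 5, 6}
Step 9: find(1) -> no change; set of 1 is {1, 5, 6}
Step 10: find(3) -> no change; set of 3 is {0, 3, 4}
Step 11: union(3, 5) -> merged; set of 3 now {0, 1, 3, 4, 5, 6}
Step 12: union(3, 6) -> already same set; set of 3 now {0, 1, 3, 4, 5, 6}
Set of 5: {0, 1, 3, 4, 5, 6}; 2 is not a member.

Answer: no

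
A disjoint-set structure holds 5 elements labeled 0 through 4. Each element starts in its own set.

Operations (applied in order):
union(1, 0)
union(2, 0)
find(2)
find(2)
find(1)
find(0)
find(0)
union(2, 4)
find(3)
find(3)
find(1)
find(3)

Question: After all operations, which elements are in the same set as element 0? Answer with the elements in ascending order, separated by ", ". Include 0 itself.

Answer: 0, 1, 2, 4

Derivation:
Step 1: union(1, 0) -> merged; set of 1 now {0, 1}
Step 2: union(2, 0) -> merged; set of 2 now {0, 1, 2}
Step 3: find(2) -> no change; set of 2 is {0, 1, 2}
Step 4: find(2) -> no change; set of 2 is {0, 1, 2}
Step 5: find(1) -> no change; set of 1 is {0, 1, 2}
Step 6: find(0) -> no change; set of 0 is {0, 1, 2}
Step 7: find(0) -> no change; set of 0 is {0, 1, 2}
Step 8: union(2, 4) -> merged; set of 2 now {0, 1, 2, 4}
Step 9: find(3) -> no change; set of 3 is {3}
Step 10: find(3) -> no change; set of 3 is {3}
Step 11: find(1) -> no change; set of 1 is {0, 1, 2, 4}
Step 12: find(3) -> no change; set of 3 is {3}
Component of 0: {0, 1, 2, 4}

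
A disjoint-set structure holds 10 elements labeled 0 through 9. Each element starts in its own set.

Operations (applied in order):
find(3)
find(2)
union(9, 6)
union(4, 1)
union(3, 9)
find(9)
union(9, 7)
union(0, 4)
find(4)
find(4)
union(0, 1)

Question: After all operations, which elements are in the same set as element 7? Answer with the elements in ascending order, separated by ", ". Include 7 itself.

Answer: 3, 6, 7, 9

Derivation:
Step 1: find(3) -> no change; set of 3 is {3}
Step 2: find(2) -> no change; set of 2 is {2}
Step 3: union(9, 6) -> merged; set of 9 now {6, 9}
Step 4: union(4, 1) -> merged; set of 4 now {1, 4}
Step 5: union(3, 9) -> merged; set of 3 now {3, 6, 9}
Step 6: find(9) -> no change; set of 9 is {3, 6, 9}
Step 7: union(9, 7) -> merged; set of 9 now {3, 6, 7, 9}
Step 8: union(0, 4) -> merged; set of 0 now {0, 1, 4}
Step 9: find(4) -> no change; set of 4 is {0, 1, 4}
Step 10: find(4) -> no change; set of 4 is {0, 1, 4}
Step 11: union(0, 1) -> already same set; set of 0 now {0, 1, 4}
Component of 7: {3, 6, 7, 9}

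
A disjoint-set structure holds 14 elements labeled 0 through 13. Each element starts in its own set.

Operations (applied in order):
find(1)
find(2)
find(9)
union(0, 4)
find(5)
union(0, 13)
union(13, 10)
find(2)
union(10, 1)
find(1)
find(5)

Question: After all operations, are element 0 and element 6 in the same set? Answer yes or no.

Step 1: find(1) -> no change; set of 1 is {1}
Step 2: find(2) -> no change; set of 2 is {2}
Step 3: find(9) -> no change; set of 9 is {9}
Step 4: union(0, 4) -> merged; set of 0 now {0, 4}
Step 5: find(5) -> no change; set of 5 is {5}
Step 6: union(0, 13) -> merged; set of 0 now {0, 4, 13}
Step 7: union(13, 10) -> merged; set of 13 now {0, 4, 10, 13}
Step 8: find(2) -> no change; set of 2 is {2}
Step 9: union(10, 1) -> merged; set of 10 now {0, 1, 4, 10, 13}
Step 10: find(1) -> no change; set of 1 is {0, 1, 4, 10, 13}
Step 11: find(5) -> no change; set of 5 is {5}
Set of 0: {0, 1, 4, 10, 13}; 6 is not a member.

Answer: no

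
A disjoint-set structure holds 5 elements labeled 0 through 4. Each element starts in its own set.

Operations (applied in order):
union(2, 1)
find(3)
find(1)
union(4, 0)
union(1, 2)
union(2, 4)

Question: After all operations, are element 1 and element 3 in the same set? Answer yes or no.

Step 1: union(2, 1) -> merged; set of 2 now {1, 2}
Step 2: find(3) -> no change; set of 3 is {3}
Step 3: find(1) -> no change; set of 1 is {1, 2}
Step 4: union(4, 0) -> merged; set of 4 now {0, 4}
Step 5: union(1, 2) -> already same set; set of 1 now {1, 2}
Step 6: union(2, 4) -> merged; set of 2 now {0, 1, 2, 4}
Set of 1: {0, 1, 2, 4}; 3 is not a member.

Answer: no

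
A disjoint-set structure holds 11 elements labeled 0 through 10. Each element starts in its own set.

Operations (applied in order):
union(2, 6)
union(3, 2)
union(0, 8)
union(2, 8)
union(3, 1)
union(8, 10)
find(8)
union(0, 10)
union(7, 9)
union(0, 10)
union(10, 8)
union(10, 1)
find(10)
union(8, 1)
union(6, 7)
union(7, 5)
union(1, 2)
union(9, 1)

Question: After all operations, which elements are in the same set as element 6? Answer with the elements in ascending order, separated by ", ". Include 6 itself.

Step 1: union(2, 6) -> merged; set of 2 now {2, 6}
Step 2: union(3, 2) -> merged; set of 3 now {2, 3, 6}
Step 3: union(0, 8) -> merged; set of 0 now {0, 8}
Step 4: union(2, 8) -> merged; set of 2 now {0, 2, 3, 6, 8}
Step 5: union(3, 1) -> merged; set of 3 now {0, 1, 2, 3, 6, 8}
Step 6: union(8, 10) -> merged; set of 8 now {0, 1, 2, 3, 6, 8, 10}
Step 7: find(8) -> no change; set of 8 is {0, 1, 2, 3, 6, 8, 10}
Step 8: union(0, 10) -> already same set; set of 0 now {0, 1, 2, 3, 6, 8, 10}
Step 9: union(7, 9) -> merged; set of 7 now {7, 9}
Step 10: union(0, 10) -> already same set; set of 0 now {0, 1, 2, 3, 6, 8, 10}
Step 11: union(10, 8) -> already same set; set of 10 now {0, 1, 2, 3, 6, 8, 10}
Step 12: union(10, 1) -> already same set; set of 10 now {0, 1, 2, 3, 6, 8, 10}
Step 13: find(10) -> no change; set of 10 is {0, 1, 2, 3, 6, 8, 10}
Step 14: union(8, 1) -> already same set; set of 8 now {0, 1, 2, 3, 6, 8, 10}
Step 15: union(6, 7) -> merged; set of 6 now {0, 1, 2, 3, 6, 7, 8, 9, 10}
Step 16: union(7, 5) -> merged; set of 7 now {0, 1, 2, 3, 5, 6, 7, 8, 9, 10}
Step 17: union(1, 2) -> already same set; set of 1 now {0, 1, 2, 3, 5, 6, 7, 8, 9, 10}
Step 18: union(9, 1) -> already same set; set of 9 now {0, 1, 2, 3, 5, 6, 7, 8, 9, 10}
Component of 6: {0, 1, 2, 3, 5, 6, 7, 8, 9, 10}

Answer: 0, 1, 2, 3, 5, 6, 7, 8, 9, 10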